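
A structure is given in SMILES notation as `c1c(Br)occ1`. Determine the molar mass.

Atom tally by fragment:
  furan ring core → C:4 H:4 O:1
  (− 1 ring H displaced by substituents)
  + Br → Br:1
Element totals:
  C: 4
  H: 3
  Br: 1
  O: 1
Molecular formula: C4H3BrO.
  M = 4(12.011) + 3(1.008) + 79.904 + 15.999
    = 48.044 + 3.024 + 79.904 + 15.999 = 146.971

146.97 g/mol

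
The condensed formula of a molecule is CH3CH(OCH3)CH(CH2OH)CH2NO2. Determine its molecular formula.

Atom tally by fragment:
  CH3 → C:1 H:3
  CH(OCH3) → C:2 H:4 O:1
  CH(CH2OH) → C:2 H:4 O:1
  CH2NO2 → C:1 H:2 N:1 O:2
Element totals:
  C: 6
  H: 13
  N: 1
  O: 4

C6H13NO4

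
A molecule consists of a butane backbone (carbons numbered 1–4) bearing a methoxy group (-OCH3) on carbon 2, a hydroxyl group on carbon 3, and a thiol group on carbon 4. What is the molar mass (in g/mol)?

136.21 g/mol

Atom tally by fragment:
  CH3 → C:1 H:3
  CH(OCH3) → C:2 H:4 O:1
  CH(OH) → C:1 H:2 O:1
  CH2SH → C:1 H:3 S:1
Element totals:
  C: 5
  H: 12
  O: 2
  S: 1
Molecular formula: C5H12O2S.
  M = 5(12.011) + 12(1.008) + 2(15.999) + 32.06
    = 60.055 + 12.096 + 31.998 + 32.060 = 136.209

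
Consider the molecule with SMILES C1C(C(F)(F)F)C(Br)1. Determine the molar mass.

188.97 g/mol

Atom tally by fragment:
  cyclopropane ring core → C:3 H:6
  (− 2 ring H displaced by substituents)
  + CF3 → C:1 F:3
  + Br → Br:1
Element totals:
  C: 4
  H: 4
  Br: 1
  F: 3
Molecular formula: C4H4BrF3.
  M = 4(12.011) + 4(1.008) + 79.904 + 3(18.998)
    = 48.044 + 4.032 + 79.904 + 56.994 = 188.974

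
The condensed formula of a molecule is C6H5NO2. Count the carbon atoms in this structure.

Atom tally by fragment:
  benzene ring core → C:6 H:6
  (− 1 ring H displaced by substituents)
  + NO2 → N:1 O:2
Element totals:
  C: 6
  H: 5
  N: 1
  O: 2

6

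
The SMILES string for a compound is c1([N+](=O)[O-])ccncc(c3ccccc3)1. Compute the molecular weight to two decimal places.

200.20 g/mol

Atom tally by fragment:
  pyridine ring core → C:5 H:5 N:1
  (− 2 ring H displaced by substituents)
  + NO2 → N:1 O:2
  + C6H5 → C:6 H:5
Element totals:
  C: 11
  H: 8
  N: 2
  O: 2
Molecular formula: C11H8N2O2.
  M = 11(12.011) + 8(1.008) + 2(14.007) + 2(15.999)
    = 132.121 + 8.064 + 28.014 + 31.998 = 200.197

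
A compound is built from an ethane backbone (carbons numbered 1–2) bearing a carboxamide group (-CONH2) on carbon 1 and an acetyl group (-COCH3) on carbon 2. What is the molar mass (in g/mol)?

115.13 g/mol

Atom tally by fragment:
  H2NOCCH2 → C:2 H:4 O:1 N:1
  CH2COCH3 → C:3 H:5 O:1
Element totals:
  C: 5
  H: 9
  N: 1
  O: 2
Molecular formula: C5H9NO2.
  M = 5(12.011) + 9(1.008) + 14.007 + 2(15.999)
    = 60.055 + 9.072 + 14.007 + 31.998 = 115.132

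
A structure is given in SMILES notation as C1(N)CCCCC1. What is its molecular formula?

Atom tally by fragment:
  cyclohexane ring core → C:6 H:12
  (− 1 ring H displaced by substituents)
  + NH2 → N:1 H:2
Element totals:
  C: 6
  H: 13
  N: 1

C6H13N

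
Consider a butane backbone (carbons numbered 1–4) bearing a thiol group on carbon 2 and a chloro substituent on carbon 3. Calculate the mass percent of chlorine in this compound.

Atom tally by fragment:
  CH3 → C:1 H:3
  CH(SH) → C:1 H:2 S:1
  CH(Cl) → C:1 H:1 Cl:1
  CH3 → C:1 H:3
Element totals:
  C: 4
  H: 9
  Cl: 1
  S: 1
Molecular formula: C4H9ClS.
Molar mass = 124.626 g/mol.
Mass from Cl: 1 × 35.45 = 35.450 g/mol.
%Cl = 35.450 / 124.626 × 100 = 28.45%.

28.45%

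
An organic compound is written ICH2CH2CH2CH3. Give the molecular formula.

C4H9I

Element totals:
  C: 4
  H: 9
  I: 1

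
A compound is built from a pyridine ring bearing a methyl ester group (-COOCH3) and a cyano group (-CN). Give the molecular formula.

Atom tally by fragment:
  pyridine ring core → C:5 H:5 N:1
  (− 2 ring H displaced by substituents)
  + COOCH3 → C:2 H:3 O:2
  + CN → C:1 N:1
Element totals:
  C: 8
  H: 6
  N: 2
  O: 2

C8H6N2O2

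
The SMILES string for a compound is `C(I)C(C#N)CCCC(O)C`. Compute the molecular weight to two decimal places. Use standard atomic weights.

Atom tally by fragment:
  ICH2 → C:1 H:2 I:1
  CH(CN) → C:2 H:1 N:1
  CH2 → C:1 H:2
  CH2 → C:1 H:2
  CH2 → C:1 H:2
  CH(OH) → C:1 H:2 O:1
  CH3 → C:1 H:3
Element totals:
  C: 8
  H: 14
  I: 1
  N: 1
  O: 1
Molecular formula: C8H14INO.
  M = 8(12.011) + 14(1.008) + 126.904 + 14.007 + 15.999
    = 96.088 + 14.112 + 126.904 + 14.007 + 15.999 = 267.110

267.11 g/mol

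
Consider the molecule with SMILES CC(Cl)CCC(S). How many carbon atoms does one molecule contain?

Atom tally by fragment:
  CH3 → C:1 H:3
  CH(Cl) → C:1 H:1 Cl:1
  CH2 → C:1 H:2
  CH2 → C:1 H:2
  CH2SH → C:1 H:3 S:1
Element totals:
  C: 5
  H: 11
  Cl: 1
  S: 1

5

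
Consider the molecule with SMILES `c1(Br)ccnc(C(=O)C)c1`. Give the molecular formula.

C7H6BrNO

Atom tally by fragment:
  pyridine ring core → C:5 H:5 N:1
  (− 2 ring H displaced by substituents)
  + Br → Br:1
  + COCH3 → C:2 H:3 O:1
Element totals:
  C: 7
  H: 6
  Br: 1
  N: 1
  O: 1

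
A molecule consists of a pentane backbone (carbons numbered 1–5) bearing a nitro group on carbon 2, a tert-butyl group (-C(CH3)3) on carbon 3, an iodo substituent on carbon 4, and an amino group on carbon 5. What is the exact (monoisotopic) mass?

314.0491

Atom tally by fragment:
  CH3 → C:1 H:3
  CH(NO2) → C:1 H:1 N:1 O:2
  CH(C(CH3)3) → C:5 H:10
  CH(I) → C:1 H:1 I:1
  CH2NH2 → C:1 H:4 N:1
Element totals:
  C: 9
  H: 19
  I: 1
  N: 2
  O: 2
Molecular formula: C9H19IN2O2.
  M = 9(12.0) + 19(1.007825) + 126.904472 + 2(14.003074) + 2(15.994915)
    = 108.000000 + 19.148675 + 126.904472 + 28.006148 + 31.989830 = 314.049125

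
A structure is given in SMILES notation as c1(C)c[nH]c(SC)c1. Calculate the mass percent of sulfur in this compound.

Atom tally by fragment:
  pyrrole ring core → C:4 H:5 N:1
  (− 2 ring H displaced by substituents)
  + CH3 → C:1 H:3
  + SCH3 → C:1 H:3 S:1
Element totals:
  C: 6
  H: 9
  N: 1
  S: 1
Molecular formula: C6H9NS.
Molar mass = 127.205 g/mol.
Mass from S: 1 × 32.06 = 32.060 g/mol.
%S = 32.060 / 127.205 × 100 = 25.20%.

25.20%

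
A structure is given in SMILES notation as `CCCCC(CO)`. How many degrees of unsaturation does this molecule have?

Atom tally by fragment:
  CH3 → C:1 H:3
  CH2 → C:1 H:2
  CH2 → C:1 H:2
  CH2 → C:1 H:2
  CH2CH2OH → C:2 H:5 O:1
Element totals:
  C: 6
  H: 14
  O: 1
Molecular formula: C6H14O.
DoU = (2C + 2 + N − H − X) / 2 = (2·6 + 2 + 0 − 14 − 0) / 2 = 0.

0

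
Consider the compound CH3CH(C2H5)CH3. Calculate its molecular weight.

Atom tally by fragment:
  CH3 → C:1 H:3
  CH(C2H5) → C:3 H:6
  CH3 → C:1 H:3
Element totals:
  C: 5
  H: 12
Molecular formula: C5H12.
  M = 5(12.011) + 12(1.008)
    = 60.055 + 12.096 = 72.151

72.15 g/mol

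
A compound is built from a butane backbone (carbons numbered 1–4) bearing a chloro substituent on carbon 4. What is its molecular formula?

Atom tally by fragment:
  CH3 → C:1 H:3
  CH2 → C:1 H:2
  CH2 → C:1 H:2
  CH2Cl → C:1 H:2 Cl:1
Element totals:
  C: 4
  H: 9
  Cl: 1

C4H9Cl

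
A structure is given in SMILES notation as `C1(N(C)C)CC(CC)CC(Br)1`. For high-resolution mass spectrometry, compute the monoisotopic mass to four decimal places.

219.0623

Atom tally by fragment:
  cyclopentane ring core → C:5 H:10
  (− 3 ring H displaced by substituents)
  + N(CH3)2 → N:1 C:2 H:6
  + C2H5 → C:2 H:5
  + Br → Br:1
Element totals:
  C: 9
  H: 18
  Br: 1
  N: 1
Molecular formula: C9H18BrN.
  M = 9(12.0) + 18(1.007825) + 78.918338 + 14.003074
    = 108.000000 + 18.140850 + 78.918338 + 14.003074 = 219.062262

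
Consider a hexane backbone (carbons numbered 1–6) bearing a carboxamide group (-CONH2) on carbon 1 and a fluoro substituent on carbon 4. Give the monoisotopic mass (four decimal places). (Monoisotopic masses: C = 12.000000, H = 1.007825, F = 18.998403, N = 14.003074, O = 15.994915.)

Atom tally by fragment:
  H2NOCCH2 → C:2 H:4 O:1 N:1
  CH2 → C:1 H:2
  CH2 → C:1 H:2
  CH(F) → C:1 H:1 F:1
  CH2 → C:1 H:2
  CH3 → C:1 H:3
Element totals:
  C: 7
  H: 14
  F: 1
  N: 1
  O: 1
Molecular formula: C7H14FNO.
  M = 7(12.0) + 14(1.007825) + 18.998403 + 14.003074 + 15.994915
    = 84.000000 + 14.109550 + 18.998403 + 14.003074 + 15.994915 = 147.105942

147.1059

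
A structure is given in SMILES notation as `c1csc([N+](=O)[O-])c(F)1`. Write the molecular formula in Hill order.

Atom tally by fragment:
  thiophene ring core → C:4 H:4 S:1
  (− 2 ring H displaced by substituents)
  + NO2 → N:1 O:2
  + F → F:1
Element totals:
  C: 4
  H: 2
  F: 1
  N: 1
  O: 2
  S: 1

C4H2FNO2S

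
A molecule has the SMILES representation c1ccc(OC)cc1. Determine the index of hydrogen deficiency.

Atom tally by fragment:
  benzene ring core → C:6 H:6
  (− 1 ring H displaced by substituents)
  + OCH3 → C:1 H:3 O:1
Element totals:
  C: 7
  H: 8
  O: 1
Molecular formula: C7H8O.
DoU = (2C + 2 + N − H − X) / 2 = (2·7 + 2 + 0 − 8 − 0) / 2 = 4.

4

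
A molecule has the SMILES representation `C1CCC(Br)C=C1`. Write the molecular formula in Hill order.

C6H9Br

Atom tally by fragment:
  cyclohexene ring core → C:6 H:10
  (− 1 ring H displaced by substituents)
  + Br → Br:1
Element totals:
  C: 6
  H: 9
  Br: 1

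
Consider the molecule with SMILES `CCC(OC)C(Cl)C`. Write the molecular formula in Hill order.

C6H13ClO

Atom tally by fragment:
  CH3 → C:1 H:3
  CH2 → C:1 H:2
  CH(OCH3) → C:2 H:4 O:1
  CH(Cl) → C:1 H:1 Cl:1
  CH3 → C:1 H:3
Element totals:
  C: 6
  H: 13
  Cl: 1
  O: 1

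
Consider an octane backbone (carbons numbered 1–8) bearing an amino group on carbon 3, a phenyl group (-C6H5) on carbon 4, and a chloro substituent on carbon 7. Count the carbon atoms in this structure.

14

Atom tally by fragment:
  CH3 → C:1 H:3
  CH2 → C:1 H:2
  CH(NH2) → C:1 H:3 N:1
  CH(C6H5) → C:7 H:6
  CH2 → C:1 H:2
  CH2 → C:1 H:2
  CH(Cl) → C:1 H:1 Cl:1
  CH3 → C:1 H:3
Element totals:
  C: 14
  H: 22
  Cl: 1
  N: 1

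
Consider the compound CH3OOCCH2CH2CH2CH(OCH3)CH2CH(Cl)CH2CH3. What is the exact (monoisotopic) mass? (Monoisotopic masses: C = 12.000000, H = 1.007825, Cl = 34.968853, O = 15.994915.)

Atom tally by fragment:
  CH3OOCCH2 → C:3 H:5 O:2
  CH2 → C:1 H:2
  CH2 → C:1 H:2
  CH(OCH3) → C:2 H:4 O:1
  CH2 → C:1 H:2
  CH(Cl) → C:1 H:1 Cl:1
  CH2 → C:1 H:2
  CH3 → C:1 H:3
Element totals:
  C: 11
  H: 21
  Cl: 1
  O: 3
Molecular formula: C11H21ClO3.
  M = 11(12.0) + 21(1.007825) + 34.968853 + 3(15.994915)
    = 132.000000 + 21.164325 + 34.968853 + 47.984745 = 236.117923

236.1179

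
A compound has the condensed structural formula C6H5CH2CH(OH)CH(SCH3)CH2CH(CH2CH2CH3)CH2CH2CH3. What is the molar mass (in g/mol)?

294.50 g/mol

Atom tally by fragment:
  C6H5CH2 → C:7 H:7
  CH(OH) → C:1 H:2 O:1
  CH(SCH3) → C:2 H:4 S:1
  CH2 → C:1 H:2
  CH(CH2CH2CH3) → C:4 H:8
  CH2 → C:1 H:2
  CH2 → C:1 H:2
  CH3 → C:1 H:3
Element totals:
  C: 18
  H: 30
  O: 1
  S: 1
Molecular formula: C18H30OS.
  M = 18(12.011) + 30(1.008) + 15.999 + 32.06
    = 216.198 + 30.240 + 15.999 + 32.060 = 294.497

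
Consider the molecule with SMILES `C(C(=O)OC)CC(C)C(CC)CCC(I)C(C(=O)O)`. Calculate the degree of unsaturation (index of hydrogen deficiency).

2

Atom tally by fragment:
  CH3OOCCH2 → C:3 H:5 O:2
  CH2 → C:1 H:2
  CH(CH3) → C:2 H:4
  CH(C2H5) → C:3 H:6
  CH2 → C:1 H:2
  CH2 → C:1 H:2
  CH(I) → C:1 H:1 I:1
  CH2COOH → C:2 H:3 O:2
Element totals:
  C: 14
  H: 25
  I: 1
  O: 4
Molecular formula: C14H25IO4.
DoU = (2C + 2 + N − H − X) / 2 = (2·14 + 2 + 0 − 25 − 1) / 2 = 2.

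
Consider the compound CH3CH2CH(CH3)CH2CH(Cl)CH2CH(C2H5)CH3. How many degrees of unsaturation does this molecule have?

Atom tally by fragment:
  CH3 → C:1 H:3
  CH2 → C:1 H:2
  CH(CH3) → C:2 H:4
  CH2 → C:1 H:2
  CH(Cl) → C:1 H:1 Cl:1
  CH2 → C:1 H:2
  CH(C2H5) → C:3 H:6
  CH3 → C:1 H:3
Element totals:
  C: 11
  H: 23
  Cl: 1
Molecular formula: C11H23Cl.
DoU = (2C + 2 + N − H − X) / 2 = (2·11 + 2 + 0 − 23 − 1) / 2 = 0.

0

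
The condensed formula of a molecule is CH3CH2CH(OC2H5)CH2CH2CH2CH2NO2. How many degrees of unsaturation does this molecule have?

1

Atom tally by fragment:
  CH3 → C:1 H:3
  CH2 → C:1 H:2
  CH(OC2H5) → C:3 H:6 O:1
  CH2 → C:1 H:2
  CH2 → C:1 H:2
  CH2 → C:1 H:2
  CH2NO2 → C:1 H:2 N:1 O:2
Element totals:
  C: 9
  H: 19
  N: 1
  O: 3
Molecular formula: C9H19NO3.
DoU = (2C + 2 + N − H − X) / 2 = (2·9 + 2 + 1 − 19 − 0) / 2 = 1.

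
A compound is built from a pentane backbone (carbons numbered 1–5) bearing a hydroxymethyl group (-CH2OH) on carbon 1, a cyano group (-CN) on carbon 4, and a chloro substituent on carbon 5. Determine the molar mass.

Atom tally by fragment:
  HOCH2CH2 → C:2 H:5 O:1
  CH2 → C:1 H:2
  CH2 → C:1 H:2
  CH(CN) → C:2 H:1 N:1
  CH2Cl → C:1 H:2 Cl:1
Element totals:
  C: 7
  H: 12
  Cl: 1
  N: 1
  O: 1
Molecular formula: C7H12ClNO.
  M = 7(12.011) + 12(1.008) + 35.45 + 14.007 + 15.999
    = 84.077 + 12.096 + 35.450 + 14.007 + 15.999 = 161.629

161.63 g/mol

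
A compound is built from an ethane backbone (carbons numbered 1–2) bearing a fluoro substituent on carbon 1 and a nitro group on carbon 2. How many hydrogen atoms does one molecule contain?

4

Atom tally by fragment:
  FCH2 → C:1 H:2 F:1
  CH2NO2 → C:1 H:2 N:1 O:2
Element totals:
  C: 2
  H: 4
  F: 1
  N: 1
  O: 2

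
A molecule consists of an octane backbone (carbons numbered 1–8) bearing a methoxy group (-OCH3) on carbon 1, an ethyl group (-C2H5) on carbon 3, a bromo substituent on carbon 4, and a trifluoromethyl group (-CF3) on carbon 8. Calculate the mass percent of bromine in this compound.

Atom tally by fragment:
  CH3OCH2 → C:2 H:5 O:1
  CH2 → C:1 H:2
  CH(C2H5) → C:3 H:6
  CH(Br) → C:1 H:1 Br:1
  CH2 → C:1 H:2
  CH2 → C:1 H:2
  CH2 → C:1 H:2
  CH2CF3 → C:2 H:2 F:3
Element totals:
  C: 12
  H: 22
  Br: 1
  F: 3
  O: 1
Molecular formula: C12H22BrF3O.
Molar mass = 319.205 g/mol.
Mass from Br: 1 × 79.904 = 79.904 g/mol.
%Br = 79.904 / 319.205 × 100 = 25.03%.

25.03%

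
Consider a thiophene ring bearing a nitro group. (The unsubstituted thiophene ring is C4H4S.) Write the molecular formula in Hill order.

C4H3NO2S

Atom tally by fragment:
  thiophene ring core → C:4 H:4 S:1
  (− 1 ring H displaced by substituents)
  + NO2 → N:1 O:2
Element totals:
  C: 4
  H: 3
  N: 1
  O: 2
  S: 1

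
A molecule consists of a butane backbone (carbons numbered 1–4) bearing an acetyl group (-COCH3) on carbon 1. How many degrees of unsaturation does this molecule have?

Atom tally by fragment:
  CH3COCH2 → C:3 H:5 O:1
  CH2 → C:1 H:2
  CH2 → C:1 H:2
  CH3 → C:1 H:3
Element totals:
  C: 6
  H: 12
  O: 1
Molecular formula: C6H12O.
DoU = (2C + 2 + N − H − X) / 2 = (2·6 + 2 + 0 − 12 − 0) / 2 = 1.

1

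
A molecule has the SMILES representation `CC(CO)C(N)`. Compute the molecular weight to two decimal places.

89.14 g/mol

Atom tally by fragment:
  CH3 → C:1 H:3
  CH(CH2OH) → C:2 H:4 O:1
  CH2NH2 → C:1 H:4 N:1
Element totals:
  C: 4
  H: 11
  N: 1
  O: 1
Molecular formula: C4H11NO.
  M = 4(12.011) + 11(1.008) + 14.007 + 15.999
    = 48.044 + 11.088 + 14.007 + 15.999 = 89.138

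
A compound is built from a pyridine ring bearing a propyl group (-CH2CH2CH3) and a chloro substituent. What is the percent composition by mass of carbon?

61.74%

Atom tally by fragment:
  pyridine ring core → C:5 H:5 N:1
  (− 2 ring H displaced by substituents)
  + CH2CH2CH3 → C:3 H:7
  + Cl → Cl:1
Element totals:
  C: 8
  H: 10
  Cl: 1
  N: 1
Molecular formula: C8H10ClN.
Molar mass = 155.625 g/mol.
Mass from C: 8 × 12.011 = 96.088 g/mol.
%C = 96.088 / 155.625 × 100 = 61.74%.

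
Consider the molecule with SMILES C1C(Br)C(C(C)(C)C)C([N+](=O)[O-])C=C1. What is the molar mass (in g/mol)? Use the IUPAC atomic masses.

262.15 g/mol

Atom tally by fragment:
  cyclohexene ring core → C:6 H:10
  (− 3 ring H displaced by substituents)
  + Br → Br:1
  + C(CH3)3 → C:4 H:9
  + NO2 → N:1 O:2
Element totals:
  C: 10
  H: 16
  Br: 1
  N: 1
  O: 2
Molecular formula: C10H16BrNO2.
  M = 10(12.011) + 16(1.008) + 79.904 + 14.007 + 2(15.999)
    = 120.110 + 16.128 + 79.904 + 14.007 + 31.998 = 262.147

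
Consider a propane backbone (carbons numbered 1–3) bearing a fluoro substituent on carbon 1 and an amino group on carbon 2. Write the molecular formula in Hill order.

Atom tally by fragment:
  FCH2 → C:1 H:2 F:1
  CH(NH2) → C:1 H:3 N:1
  CH3 → C:1 H:3
Element totals:
  C: 3
  H: 8
  F: 1
  N: 1

C3H8FN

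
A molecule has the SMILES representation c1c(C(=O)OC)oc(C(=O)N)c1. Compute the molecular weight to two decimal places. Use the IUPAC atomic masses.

Atom tally by fragment:
  furan ring core → C:4 H:4 O:1
  (− 2 ring H displaced by substituents)
  + COOCH3 → C:2 H:3 O:2
  + CONH2 → C:1 H:2 O:1 N:1
Element totals:
  C: 7
  H: 7
  N: 1
  O: 4
Molecular formula: C7H7NO4.
  M = 7(12.011) + 7(1.008) + 14.007 + 4(15.999)
    = 84.077 + 7.056 + 14.007 + 63.996 = 169.136

169.14 g/mol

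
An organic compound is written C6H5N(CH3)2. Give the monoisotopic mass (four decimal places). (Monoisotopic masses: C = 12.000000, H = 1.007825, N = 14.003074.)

121.0891

Atom tally by fragment:
  benzene ring core → C:6 H:6
  (− 1 ring H displaced by substituents)
  + N(CH3)2 → N:1 C:2 H:6
Element totals:
  C: 8
  H: 11
  N: 1
Molecular formula: C8H11N.
  M = 8(12.0) + 11(1.007825) + 14.003074
    = 96.000000 + 11.086075 + 14.003074 = 121.089149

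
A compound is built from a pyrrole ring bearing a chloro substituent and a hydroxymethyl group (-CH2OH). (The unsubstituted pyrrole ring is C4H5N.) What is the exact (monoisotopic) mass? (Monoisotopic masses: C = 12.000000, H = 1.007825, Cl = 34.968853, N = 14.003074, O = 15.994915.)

131.0138

Atom tally by fragment:
  pyrrole ring core → C:4 H:5 N:1
  (− 2 ring H displaced by substituents)
  + Cl → Cl:1
  + CH2OH → C:1 H:3 O:1
Element totals:
  C: 5
  H: 6
  Cl: 1
  N: 1
  O: 1
Molecular formula: C5H6ClNO.
  M = 5(12.0) + 6(1.007825) + 34.968853 + 14.003074 + 15.994915
    = 60.000000 + 6.046950 + 34.968853 + 14.003074 + 15.994915 = 131.013792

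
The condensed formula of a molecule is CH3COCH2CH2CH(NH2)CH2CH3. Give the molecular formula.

C7H15NO

Atom tally by fragment:
  CH3COCH2 → C:3 H:5 O:1
  CH2 → C:1 H:2
  CH(NH2) → C:1 H:3 N:1
  CH2 → C:1 H:2
  CH3 → C:1 H:3
Element totals:
  C: 7
  H: 15
  N: 1
  O: 1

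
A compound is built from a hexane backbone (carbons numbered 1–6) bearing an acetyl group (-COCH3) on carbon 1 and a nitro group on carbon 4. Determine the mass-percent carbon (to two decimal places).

Atom tally by fragment:
  CH3COCH2 → C:3 H:5 O:1
  CH2 → C:1 H:2
  CH2 → C:1 H:2
  CH(NO2) → C:1 H:1 N:1 O:2
  CH2 → C:1 H:2
  CH3 → C:1 H:3
Element totals:
  C: 8
  H: 15
  N: 1
  O: 3
Molecular formula: C8H15NO3.
Molar mass = 173.212 g/mol.
Mass from C: 8 × 12.011 = 96.088 g/mol.
%C = 96.088 / 173.212 × 100 = 55.47%.

55.47%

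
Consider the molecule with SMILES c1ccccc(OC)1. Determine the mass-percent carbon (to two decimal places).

Atom tally by fragment:
  benzene ring core → C:6 H:6
  (− 1 ring H displaced by substituents)
  + OCH3 → C:1 H:3 O:1
Element totals:
  C: 7
  H: 8
  O: 1
Molecular formula: C7H8O.
Molar mass = 108.140 g/mol.
Mass from C: 7 × 12.011 = 84.077 g/mol.
%C = 84.077 / 108.140 × 100 = 77.75%.

77.75%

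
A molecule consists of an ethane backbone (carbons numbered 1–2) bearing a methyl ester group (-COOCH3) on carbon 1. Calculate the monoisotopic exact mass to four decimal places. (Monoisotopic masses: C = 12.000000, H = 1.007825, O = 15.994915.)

88.0524

Atom tally by fragment:
  CH3OOCCH2 → C:3 H:5 O:2
  CH3 → C:1 H:3
Element totals:
  C: 4
  H: 8
  O: 2
Molecular formula: C4H8O2.
  M = 4(12.0) + 8(1.007825) + 2(15.994915)
    = 48.000000 + 8.062600 + 31.989830 = 88.052430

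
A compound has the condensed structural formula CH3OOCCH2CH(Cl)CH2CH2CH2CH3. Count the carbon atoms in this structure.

8

Element totals:
  C: 8
  H: 15
  Cl: 1
  O: 2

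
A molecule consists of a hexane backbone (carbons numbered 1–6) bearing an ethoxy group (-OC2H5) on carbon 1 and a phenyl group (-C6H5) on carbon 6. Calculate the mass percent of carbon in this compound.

Atom tally by fragment:
  C2H5OCH2 → C:3 H:7 O:1
  CH2 → C:1 H:2
  CH2 → C:1 H:2
  CH2 → C:1 H:2
  CH2 → C:1 H:2
  CH2C6H5 → C:7 H:7
Element totals:
  C: 14
  H: 22
  O: 1
Molecular formula: C14H22O.
Molar mass = 206.329 g/mol.
Mass from C: 14 × 12.011 = 168.154 g/mol.
%C = 168.154 / 206.329 × 100 = 81.50%.

81.50%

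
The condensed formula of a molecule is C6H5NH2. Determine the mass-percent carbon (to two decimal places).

77.38%

Atom tally by fragment:
  benzene ring core → C:6 H:6
  (− 1 ring H displaced by substituents)
  + NH2 → N:1 H:2
Element totals:
  C: 6
  H: 7
  N: 1
Molecular formula: C6H7N.
Molar mass = 93.129 g/mol.
Mass from C: 6 × 12.011 = 72.066 g/mol.
%C = 72.066 / 93.129 × 100 = 77.38%.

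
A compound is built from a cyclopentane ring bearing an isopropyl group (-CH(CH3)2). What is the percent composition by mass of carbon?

85.63%

Atom tally by fragment:
  cyclopentane ring core → C:5 H:10
  (− 1 ring H displaced by substituents)
  + CH(CH3)2 → C:3 H:7
Element totals:
  C: 8
  H: 16
Molecular formula: C8H16.
Molar mass = 112.216 g/mol.
Mass from C: 8 × 12.011 = 96.088 g/mol.
%C = 96.088 / 112.216 × 100 = 85.63%.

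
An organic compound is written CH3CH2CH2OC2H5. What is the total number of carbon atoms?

5

Atom tally by fragment:
  CH3 → C:1 H:3
  CH2 → C:1 H:2
  CH2OC2H5 → C:3 H:7 O:1
Element totals:
  C: 5
  H: 12
  O: 1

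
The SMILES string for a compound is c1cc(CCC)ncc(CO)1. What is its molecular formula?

C9H13NO

Atom tally by fragment:
  pyridine ring core → C:5 H:5 N:1
  (− 2 ring H displaced by substituents)
  + CH2CH2CH3 → C:3 H:7
  + CH2OH → C:1 H:3 O:1
Element totals:
  C: 9
  H: 13
  N: 1
  O: 1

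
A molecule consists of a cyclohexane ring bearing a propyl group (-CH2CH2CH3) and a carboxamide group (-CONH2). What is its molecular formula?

Atom tally by fragment:
  cyclohexane ring core → C:6 H:12
  (− 2 ring H displaced by substituents)
  + CH2CH2CH3 → C:3 H:7
  + CONH2 → C:1 H:2 O:1 N:1
Element totals:
  C: 10
  H: 19
  N: 1
  O: 1

C10H19NO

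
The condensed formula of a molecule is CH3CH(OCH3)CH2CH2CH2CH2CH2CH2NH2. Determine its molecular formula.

C9H21NO

Atom tally by fragment:
  CH3 → C:1 H:3
  CH(OCH3) → C:2 H:4 O:1
  CH2 → C:1 H:2
  CH2 → C:1 H:2
  CH2 → C:1 H:2
  CH2 → C:1 H:2
  CH2 → C:1 H:2
  CH2NH2 → C:1 H:4 N:1
Element totals:
  C: 9
  H: 21
  N: 1
  O: 1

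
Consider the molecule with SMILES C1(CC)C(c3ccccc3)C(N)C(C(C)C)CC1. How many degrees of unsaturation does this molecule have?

5

Atom tally by fragment:
  cyclohexane ring core → C:6 H:12
  (− 4 ring H displaced by substituents)
  + C2H5 → C:2 H:5
  + C6H5 → C:6 H:5
  + NH2 → N:1 H:2
  + CH(CH3)2 → C:3 H:7
Element totals:
  C: 17
  H: 27
  N: 1
Molecular formula: C17H27N.
DoU = (2C + 2 + N − H − X) / 2 = (2·17 + 2 + 1 − 27 − 0) / 2 = 5.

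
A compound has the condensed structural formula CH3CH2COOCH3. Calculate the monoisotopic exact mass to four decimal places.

Atom tally by fragment:
  CH3 → C:1 H:3
  CH2COOCH3 → C:3 H:5 O:2
Element totals:
  C: 4
  H: 8
  O: 2
Molecular formula: C4H8O2.
  M = 4(12.0) + 8(1.007825) + 2(15.994915)
    = 48.000000 + 8.062600 + 31.989830 = 88.052430

88.0524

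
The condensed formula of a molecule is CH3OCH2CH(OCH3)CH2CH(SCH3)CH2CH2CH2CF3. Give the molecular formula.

Atom tally by fragment:
  CH3OCH2 → C:2 H:5 O:1
  CH(OCH3) → C:2 H:4 O:1
  CH2 → C:1 H:2
  CH(SCH3) → C:2 H:4 S:1
  CH2 → C:1 H:2
  CH2 → C:1 H:2
  CH2CF3 → C:2 H:2 F:3
Element totals:
  C: 11
  H: 21
  F: 3
  O: 2
  S: 1

C11H21F3O2S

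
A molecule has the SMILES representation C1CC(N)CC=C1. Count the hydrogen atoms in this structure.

11

Atom tally by fragment:
  cyclohexene ring core → C:6 H:10
  (− 1 ring H displaced by substituents)
  + NH2 → N:1 H:2
Element totals:
  C: 6
  H: 11
  N: 1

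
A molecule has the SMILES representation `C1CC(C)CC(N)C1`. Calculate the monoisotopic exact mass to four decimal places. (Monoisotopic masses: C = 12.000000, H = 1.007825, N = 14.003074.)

Atom tally by fragment:
  cyclohexane ring core → C:6 H:12
  (− 2 ring H displaced by substituents)
  + CH3 → C:1 H:3
  + NH2 → N:1 H:2
Element totals:
  C: 7
  H: 15
  N: 1
Molecular formula: C7H15N.
  M = 7(12.0) + 15(1.007825) + 14.003074
    = 84.000000 + 15.117375 + 14.003074 = 113.120449

113.1204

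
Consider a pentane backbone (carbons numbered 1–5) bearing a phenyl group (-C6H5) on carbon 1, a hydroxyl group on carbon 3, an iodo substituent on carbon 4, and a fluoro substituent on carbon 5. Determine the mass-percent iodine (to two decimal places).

Atom tally by fragment:
  C6H5CH2 → C:7 H:7
  CH2 → C:1 H:2
  CH(OH) → C:1 H:2 O:1
  CH(I) → C:1 H:1 I:1
  CH2F → C:1 H:2 F:1
Element totals:
  C: 11
  H: 14
  F: 1
  I: 1
  O: 1
Molecular formula: C11H14FIO.
Molar mass = 308.134 g/mol.
Mass from I: 1 × 126.904 = 126.904 g/mol.
%I = 126.904 / 308.134 × 100 = 41.18%.

41.18%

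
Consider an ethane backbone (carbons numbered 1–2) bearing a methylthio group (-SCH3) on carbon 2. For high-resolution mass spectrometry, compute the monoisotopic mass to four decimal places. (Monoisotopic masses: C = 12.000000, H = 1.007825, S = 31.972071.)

76.0347

Atom tally by fragment:
  CH3 → C:1 H:3
  CH2SCH3 → C:2 H:5 S:1
Element totals:
  C: 3
  H: 8
  S: 1
Molecular formula: C3H8S.
  M = 3(12.0) + 8(1.007825) + 31.972071
    = 36.000000 + 8.062600 + 31.972071 = 76.034671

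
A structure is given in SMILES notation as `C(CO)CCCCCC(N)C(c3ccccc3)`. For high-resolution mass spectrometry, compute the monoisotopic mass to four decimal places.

Atom tally by fragment:
  HOCH2CH2 → C:2 H:5 O:1
  CH2 → C:1 H:2
  CH2 → C:1 H:2
  CH2 → C:1 H:2
  CH2 → C:1 H:2
  CH2 → C:1 H:2
  CH(NH2) → C:1 H:3 N:1
  CH2C6H5 → C:7 H:7
Element totals:
  C: 15
  H: 25
  N: 1
  O: 1
Molecular formula: C15H25NO.
  M = 15(12.0) + 25(1.007825) + 14.003074 + 15.994915
    = 180.000000 + 25.195625 + 14.003074 + 15.994915 = 235.193614

235.1936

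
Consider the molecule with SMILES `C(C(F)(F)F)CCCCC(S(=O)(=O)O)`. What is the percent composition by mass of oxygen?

Atom tally by fragment:
  F3CCH2 → C:2 H:2 F:3
  CH2 → C:1 H:2
  CH2 → C:1 H:2
  CH2 → C:1 H:2
  CH2 → C:1 H:2
  CH2SO3H → C:1 H:3 S:1 O:3
Element totals:
  C: 7
  H: 13
  F: 3
  O: 3
  S: 1
Molecular formula: C7H13F3O3S.
Molar mass = 234.232 g/mol.
Mass from O: 3 × 15.999 = 47.997 g/mol.
%O = 47.997 / 234.232 × 100 = 20.49%.

20.49%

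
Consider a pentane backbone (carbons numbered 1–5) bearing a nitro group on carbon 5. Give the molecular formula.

Atom tally by fragment:
  CH3 → C:1 H:3
  CH2 → C:1 H:2
  CH2 → C:1 H:2
  CH2 → C:1 H:2
  CH2NO2 → C:1 H:2 N:1 O:2
Element totals:
  C: 5
  H: 11
  N: 1
  O: 2

C5H11NO2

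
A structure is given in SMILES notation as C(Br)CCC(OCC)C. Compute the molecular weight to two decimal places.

Atom tally by fragment:
  BrCH2 → C:1 H:2 Br:1
  CH2 → C:1 H:2
  CH2 → C:1 H:2
  CH(OC2H5) → C:3 H:6 O:1
  CH3 → C:1 H:3
Element totals:
  C: 7
  H: 15
  Br: 1
  O: 1
Molecular formula: C7H15BrO.
  M = 7(12.011) + 15(1.008) + 79.904 + 15.999
    = 84.077 + 15.120 + 79.904 + 15.999 = 195.100

195.10 g/mol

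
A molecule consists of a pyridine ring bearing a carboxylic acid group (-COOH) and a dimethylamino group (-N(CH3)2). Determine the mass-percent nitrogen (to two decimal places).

Atom tally by fragment:
  pyridine ring core → C:5 H:5 N:1
  (− 2 ring H displaced by substituents)
  + COOH → C:1 H:1 O:2
  + N(CH3)2 → N:1 C:2 H:6
Element totals:
  C: 8
  H: 10
  N: 2
  O: 2
Molecular formula: C8H10N2O2.
Molar mass = 166.180 g/mol.
Mass from N: 2 × 14.007 = 28.014 g/mol.
%N = 28.014 / 166.180 × 100 = 16.86%.

16.86%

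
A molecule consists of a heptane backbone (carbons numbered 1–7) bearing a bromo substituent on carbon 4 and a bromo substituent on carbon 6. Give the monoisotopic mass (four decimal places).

255.9462

Atom tally by fragment:
  CH3 → C:1 H:3
  CH2 → C:1 H:2
  CH2 → C:1 H:2
  CH(Br) → C:1 H:1 Br:1
  CH2 → C:1 H:2
  CH(Br) → C:1 H:1 Br:1
  CH3 → C:1 H:3
Element totals:
  C: 7
  H: 14
  Br: 2
Molecular formula: C7H14Br2.
  M = 7(12.0) + 14(1.007825) + 2(78.918338)
    = 84.000000 + 14.109550 + 157.836676 = 255.946226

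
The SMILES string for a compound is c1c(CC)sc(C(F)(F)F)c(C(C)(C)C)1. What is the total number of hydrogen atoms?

15

Atom tally by fragment:
  thiophene ring core → C:4 H:4 S:1
  (− 3 ring H displaced by substituents)
  + C2H5 → C:2 H:5
  + CF3 → C:1 F:3
  + C(CH3)3 → C:4 H:9
Element totals:
  C: 11
  H: 15
  F: 3
  S: 1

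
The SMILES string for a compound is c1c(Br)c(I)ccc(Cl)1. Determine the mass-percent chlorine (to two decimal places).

Atom tally by fragment:
  benzene ring core → C:6 H:6
  (− 3 ring H displaced by substituents)
  + Br → Br:1
  + I → I:1
  + Cl → Cl:1
Element totals:
  C: 6
  H: 3
  Br: 1
  Cl: 1
  I: 1
Molecular formula: C6H3BrClI.
Molar mass = 317.348 g/mol.
Mass from Cl: 1 × 35.45 = 35.450 g/mol.
%Cl = 35.450 / 317.348 × 100 = 11.17%.

11.17%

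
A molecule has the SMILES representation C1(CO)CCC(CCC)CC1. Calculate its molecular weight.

Atom tally by fragment:
  cyclohexane ring core → C:6 H:12
  (− 2 ring H displaced by substituents)
  + CH2OH → C:1 H:3 O:1
  + CH2CH2CH3 → C:3 H:7
Element totals:
  C: 10
  H: 20
  O: 1
Molecular formula: C10H20O.
  M = 10(12.011) + 20(1.008) + 15.999
    = 120.110 + 20.160 + 15.999 = 156.269

156.27 g/mol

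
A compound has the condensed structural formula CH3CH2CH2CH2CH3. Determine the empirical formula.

C5H12

Element totals:
  C: 5
  H: 12
Molecular formula: C5H12.
gcd of subscripts (5, 12) = 1, so the empirical formula equals the molecular formula.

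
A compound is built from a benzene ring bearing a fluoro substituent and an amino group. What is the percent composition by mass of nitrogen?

12.61%

Atom tally by fragment:
  benzene ring core → C:6 H:6
  (− 2 ring H displaced by substituents)
  + F → F:1
  + NH2 → N:1 H:2
Element totals:
  C: 6
  H: 6
  F: 1
  N: 1
Molecular formula: C6H6FN.
Molar mass = 111.119 g/mol.
Mass from N: 1 × 14.007 = 14.007 g/mol.
%N = 14.007 / 111.119 × 100 = 12.61%.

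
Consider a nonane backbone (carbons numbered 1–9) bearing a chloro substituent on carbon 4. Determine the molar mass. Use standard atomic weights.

162.70 g/mol

Atom tally by fragment:
  CH3 → C:1 H:3
  CH2 → C:1 H:2
  CH2 → C:1 H:2
  CH(Cl) → C:1 H:1 Cl:1
  CH2 → C:1 H:2
  CH2 → C:1 H:2
  CH2 → C:1 H:2
  CH2 → C:1 H:2
  CH3 → C:1 H:3
Element totals:
  C: 9
  H: 19
  Cl: 1
Molecular formula: C9H19Cl.
  M = 9(12.011) + 19(1.008) + 35.45
    = 108.099 + 19.152 + 35.450 = 162.701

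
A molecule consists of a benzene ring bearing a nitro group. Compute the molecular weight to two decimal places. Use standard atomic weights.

Atom tally by fragment:
  benzene ring core → C:6 H:6
  (− 1 ring H displaced by substituents)
  + NO2 → N:1 O:2
Element totals:
  C: 6
  H: 5
  N: 1
  O: 2
Molecular formula: C6H5NO2.
  M = 6(12.011) + 5(1.008) + 14.007 + 2(15.999)
    = 72.066 + 5.040 + 14.007 + 31.998 = 123.111

123.11 g/mol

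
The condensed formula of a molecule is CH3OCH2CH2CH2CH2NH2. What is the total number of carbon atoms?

Atom tally by fragment:
  CH3OCH2 → C:2 H:5 O:1
  CH2 → C:1 H:2
  CH2 → C:1 H:2
  CH2NH2 → C:1 H:4 N:1
Element totals:
  C: 5
  H: 13
  N: 1
  O: 1

5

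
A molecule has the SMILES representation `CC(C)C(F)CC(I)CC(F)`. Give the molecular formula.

Atom tally by fragment:
  CH3 → C:1 H:3
  CH(CH3) → C:2 H:4
  CH(F) → C:1 H:1 F:1
  CH2 → C:1 H:2
  CH(I) → C:1 H:1 I:1
  CH2 → C:1 H:2
  CH2F → C:1 H:2 F:1
Element totals:
  C: 8
  H: 15
  F: 2
  I: 1

C8H15F2I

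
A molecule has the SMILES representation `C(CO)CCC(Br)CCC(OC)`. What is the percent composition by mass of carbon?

Atom tally by fragment:
  HOCH2CH2 → C:2 H:5 O:1
  CH2 → C:1 H:2
  CH2 → C:1 H:2
  CH(Br) → C:1 H:1 Br:1
  CH2 → C:1 H:2
  CH2 → C:1 H:2
  CH2OCH3 → C:2 H:5 O:1
Element totals:
  C: 9
  H: 19
  Br: 1
  O: 2
Molecular formula: C9H19BrO2.
Molar mass = 239.153 g/mol.
Mass from C: 9 × 12.011 = 108.099 g/mol.
%C = 108.099 / 239.153 × 100 = 45.20%.

45.20%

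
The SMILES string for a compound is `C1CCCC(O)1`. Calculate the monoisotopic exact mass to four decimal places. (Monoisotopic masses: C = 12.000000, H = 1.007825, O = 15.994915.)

86.0732

Atom tally by fragment:
  cyclopentane ring core → C:5 H:10
  (− 1 ring H displaced by substituents)
  + OH → O:1 H:1
Element totals:
  C: 5
  H: 10
  O: 1
Molecular formula: C5H10O.
  M = 5(12.0) + 10(1.007825) + 15.994915
    = 60.000000 + 10.078250 + 15.994915 = 86.073165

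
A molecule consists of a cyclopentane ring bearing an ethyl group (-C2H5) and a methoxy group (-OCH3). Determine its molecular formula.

Atom tally by fragment:
  cyclopentane ring core → C:5 H:10
  (− 2 ring H displaced by substituents)
  + C2H5 → C:2 H:5
  + OCH3 → C:1 H:3 O:1
Element totals:
  C: 8
  H: 16
  O: 1

C8H16O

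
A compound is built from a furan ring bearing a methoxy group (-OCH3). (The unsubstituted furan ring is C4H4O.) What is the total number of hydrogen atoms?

6

Atom tally by fragment:
  furan ring core → C:4 H:4 O:1
  (− 1 ring H displaced by substituents)
  + OCH3 → C:1 H:3 O:1
Element totals:
  C: 5
  H: 6
  O: 2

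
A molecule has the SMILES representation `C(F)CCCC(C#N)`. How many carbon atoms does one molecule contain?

6

Atom tally by fragment:
  FCH2 → C:1 H:2 F:1
  CH2 → C:1 H:2
  CH2 → C:1 H:2
  CH2 → C:1 H:2
  CH2CN → C:2 H:2 N:1
Element totals:
  C: 6
  H: 10
  F: 1
  N: 1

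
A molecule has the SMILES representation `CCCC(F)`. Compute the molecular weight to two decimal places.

Atom tally by fragment:
  CH3 → C:1 H:3
  CH2 → C:1 H:2
  CH2 → C:1 H:2
  CH2F → C:1 H:2 F:1
Element totals:
  C: 4
  H: 9
  F: 1
Molecular formula: C4H9F.
  M = 4(12.011) + 9(1.008) + 18.998
    = 48.044 + 9.072 + 18.998 = 76.114

76.11 g/mol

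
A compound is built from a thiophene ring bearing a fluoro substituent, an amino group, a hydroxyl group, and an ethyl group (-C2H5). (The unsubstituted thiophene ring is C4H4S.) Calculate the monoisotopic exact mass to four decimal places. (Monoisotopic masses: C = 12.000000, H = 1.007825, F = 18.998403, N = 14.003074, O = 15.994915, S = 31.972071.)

161.0311

Atom tally by fragment:
  thiophene ring core → C:4 H:4 S:1
  (− 4 ring H displaced by substituents)
  + F → F:1
  + NH2 → N:1 H:2
  + OH → O:1 H:1
  + C2H5 → C:2 H:5
Element totals:
  C: 6
  H: 8
  F: 1
  N: 1
  O: 1
  S: 1
Molecular formula: C6H8FNOS.
  M = 6(12.0) + 8(1.007825) + 18.998403 + 14.003074 + 15.994915 + 31.972071
    = 72.000000 + 8.062600 + 18.998403 + 14.003074 + 15.994915 + 31.972071 = 161.031063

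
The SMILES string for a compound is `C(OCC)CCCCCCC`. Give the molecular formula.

Atom tally by fragment:
  C2H5OCH2 → C:3 H:7 O:1
  CH2 → C:1 H:2
  CH2 → C:1 H:2
  CH2 → C:1 H:2
  CH2 → C:1 H:2
  CH2 → C:1 H:2
  CH2 → C:1 H:2
  CH3 → C:1 H:3
Element totals:
  C: 10
  H: 22
  O: 1

C10H22O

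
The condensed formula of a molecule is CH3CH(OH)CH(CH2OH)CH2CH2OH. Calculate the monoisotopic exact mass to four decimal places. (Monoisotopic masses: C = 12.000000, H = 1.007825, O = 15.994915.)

Element totals:
  C: 6
  H: 14
  O: 3
Molecular formula: C6H14O3.
  M = 6(12.0) + 14(1.007825) + 3(15.994915)
    = 72.000000 + 14.109550 + 47.984745 = 134.094295

134.0943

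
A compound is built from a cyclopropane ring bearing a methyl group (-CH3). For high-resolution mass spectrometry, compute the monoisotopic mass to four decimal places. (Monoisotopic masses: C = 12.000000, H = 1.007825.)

56.0626

Atom tally by fragment:
  cyclopropane ring core → C:3 H:6
  (− 1 ring H displaced by substituents)
  + CH3 → C:1 H:3
Element totals:
  C: 4
  H: 8
Molecular formula: C4H8.
  M = 4(12.0) + 8(1.007825)
    = 48.000000 + 8.062600 = 56.062600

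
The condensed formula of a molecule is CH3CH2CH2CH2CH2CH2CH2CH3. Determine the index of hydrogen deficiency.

Atom tally by fragment:
  CH3 → C:1 H:3
  CH2 → C:1 H:2
  CH2 → C:1 H:2
  CH2 → C:1 H:2
  CH2 → C:1 H:2
  CH2 → C:1 H:2
  CH2 → C:1 H:2
  CH3 → C:1 H:3
Element totals:
  C: 8
  H: 18
Molecular formula: C8H18.
DoU = (2C + 2 + N − H − X) / 2 = (2·8 + 2 + 0 − 18 − 0) / 2 = 0.

0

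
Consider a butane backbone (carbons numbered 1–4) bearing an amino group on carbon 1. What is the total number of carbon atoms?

4

Atom tally by fragment:
  H2NCH2 → C:1 H:4 N:1
  CH2 → C:1 H:2
  CH2 → C:1 H:2
  CH3 → C:1 H:3
Element totals:
  C: 4
  H: 11
  N: 1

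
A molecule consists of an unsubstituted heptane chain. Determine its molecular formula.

Atom tally by fragment:
  CH3 → C:1 H:3
  CH2 → C:1 H:2
  CH2 → C:1 H:2
  CH2 → C:1 H:2
  CH2 → C:1 H:2
  CH2 → C:1 H:2
  CH3 → C:1 H:3
Element totals:
  C: 7
  H: 16

C7H16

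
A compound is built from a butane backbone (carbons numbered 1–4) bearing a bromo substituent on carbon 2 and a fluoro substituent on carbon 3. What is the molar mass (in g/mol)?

Atom tally by fragment:
  CH3 → C:1 H:3
  CH(Br) → C:1 H:1 Br:1
  CH(F) → C:1 H:1 F:1
  CH3 → C:1 H:3
Element totals:
  C: 4
  H: 8
  Br: 1
  F: 1
Molecular formula: C4H8BrF.
  M = 4(12.011) + 8(1.008) + 79.904 + 18.998
    = 48.044 + 8.064 + 79.904 + 18.998 = 155.010

155.01 g/mol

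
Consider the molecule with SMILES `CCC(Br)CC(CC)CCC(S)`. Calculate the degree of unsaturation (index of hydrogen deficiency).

Atom tally by fragment:
  CH3 → C:1 H:3
  CH2 → C:1 H:2
  CH(Br) → C:1 H:1 Br:1
  CH2 → C:1 H:2
  CH(C2H5) → C:3 H:6
  CH2 → C:1 H:2
  CH2 → C:1 H:2
  CH2SH → C:1 H:3 S:1
Element totals:
  C: 10
  H: 21
  Br: 1
  S: 1
Molecular formula: C10H21BrS.
DoU = (2C + 2 + N − H − X) / 2 = (2·10 + 2 + 0 − 21 − 1) / 2 = 0.

0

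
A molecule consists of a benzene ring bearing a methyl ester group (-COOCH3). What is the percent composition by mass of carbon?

Atom tally by fragment:
  benzene ring core → C:6 H:6
  (− 1 ring H displaced by substituents)
  + COOCH3 → C:2 H:3 O:2
Element totals:
  C: 8
  H: 8
  O: 2
Molecular formula: C8H8O2.
Molar mass = 136.150 g/mol.
Mass from C: 8 × 12.011 = 96.088 g/mol.
%C = 96.088 / 136.150 × 100 = 70.58%.

70.58%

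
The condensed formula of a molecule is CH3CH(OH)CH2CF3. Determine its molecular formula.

C4H7F3O

Atom tally by fragment:
  CH3 → C:1 H:3
  CH(OH) → C:1 H:2 O:1
  CH2CF3 → C:2 H:2 F:3
Element totals:
  C: 4
  H: 7
  F: 3
  O: 1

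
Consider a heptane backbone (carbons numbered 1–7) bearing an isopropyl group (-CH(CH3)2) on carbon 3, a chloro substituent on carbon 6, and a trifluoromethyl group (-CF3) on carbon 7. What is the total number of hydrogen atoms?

Atom tally by fragment:
  CH3 → C:1 H:3
  CH2 → C:1 H:2
  CH(CH(CH3)2) → C:4 H:8
  CH2 → C:1 H:2
  CH2 → C:1 H:2
  CH(Cl) → C:1 H:1 Cl:1
  CH2CF3 → C:2 H:2 F:3
Element totals:
  C: 11
  H: 20
  Cl: 1
  F: 3

20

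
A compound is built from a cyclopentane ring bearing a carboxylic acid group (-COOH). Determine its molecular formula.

C6H10O2

Atom tally by fragment:
  cyclopentane ring core → C:5 H:10
  (− 1 ring H displaced by substituents)
  + COOH → C:1 H:1 O:2
Element totals:
  C: 6
  H: 10
  O: 2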